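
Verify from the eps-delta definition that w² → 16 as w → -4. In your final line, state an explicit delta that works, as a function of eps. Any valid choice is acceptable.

Let eps > 0 be given. We seek delta > 0 with 0 < |w + 4| < delta ⇒ |w² − 16| < eps.
Factor: w² − 16 = (w + 4)(w - 4), so |w² − 16| = |w + 4|·|w - 4|.
Impose delta ≤ 2 so that |w| < 6; then |w - 4| ≤ 10.
Hence |w² − 16| ≤ 10|w + 4|, which is < eps once |w + 4| < eps/10.
Take delta = min(2, eps/10). If 0 < |w + 4| < delta then both bounds hold and |w² − 16| ≤ 10|w + 4| < 10·(eps/10) = eps.

delta = min(2, eps/10)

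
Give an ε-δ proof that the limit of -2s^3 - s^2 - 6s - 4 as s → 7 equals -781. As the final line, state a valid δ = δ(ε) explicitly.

Fix ε > 0. We want δ > 0 such that 0 < |s − 7| < δ implies |(-2s^3 - s^2 - 6s - 4) + 781| < ε.
(-2s^3 - s^2 - 6s - 4) + 781 = -2s^3 - s^2 - 6s + 777 = (s − 7)(-2s^2 - 15s - 111).
So |(-2s^3 - s^2 - 6s - 4) + 781| = |s − 7|·|-2s^2 - 15s - 111|.
Assume first that |s − 7| < 2, so |s| < 9. Then |-2s^2 - 15s - 111| ≤ 2·9^2 + 15·9 + 111 = 408.
Hence |(-2s^3 - s^2 - 6s - 4) + 781| ≤ 408|s − 7| < ε provided |s − 7| < ε/408.
Choosing δ = min(2, ε/408) ensures both conditions, hence |(-2s^3 - s^2 - 6s - 4) + 781| < ε.

δ = min(2, ε/408)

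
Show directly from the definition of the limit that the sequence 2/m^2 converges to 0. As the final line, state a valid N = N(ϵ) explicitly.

N = (2/ϵ)^{1/2}

Suppose ϵ > 0. For m ≥ 1, |2/m^2 − 0| = 2/m^2.
2/m^2 < ϵ ⇔ m^2 > 2/ϵ ⇔ m > (2/ϵ)^{1/2}.
Take N = (2/ϵ)^{1/2}. Then m > N implies 2/m^2 < ϵ.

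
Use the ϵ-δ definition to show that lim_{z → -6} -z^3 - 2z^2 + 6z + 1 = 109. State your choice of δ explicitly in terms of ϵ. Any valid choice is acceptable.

Fix ϵ > 0. We want δ > 0 such that 0 < |z + 6| < δ implies |(-z^3 - 2z^2 + 6z + 1) − 109| < ϵ.
(-z^3 - 2z^2 + 6z + 1) − 109 = -z^3 - 2z^2 + 6z - 108 = (z + 6)(-z^2 + 4z - 18).
So |(-z^3 - 2z^2 + 6z + 1) − 109| = |z + 6|·|-z^2 + 4z - 18|.
Require δ ≤ 1. Then |z + 6| < 1 gives |z| < 7, and by the triangle inequality |-z^2 + 4z - 18| ≤ 7^2 + 4·7 + 18 = 95.
Hence |(-z^3 - 2z^2 + 6z + 1) − 109| ≤ 95|z + 6| < ϵ provided |z + 6| < ϵ/95.
Take δ = min(1, ϵ/95). Then 0 < |z + 6| < δ gives both |z + 6| < 1 and |z + 6| < ϵ/95, so |(-z^3 - 2z^2 + 6z + 1) − 109| < ϵ.

δ = min(1, ϵ/95)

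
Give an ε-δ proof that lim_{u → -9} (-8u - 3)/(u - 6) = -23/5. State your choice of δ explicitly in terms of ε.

δ = min(15/2, (75/34)ε)

Suppose ε > 0. We want δ > 0 with 0 < |u + 9| < δ ⇒ |(-8u - 3)/(u - 6) + 23/5| < ε.
Combining over a common denominator, (-8u - 3)/(u - 6) + 23/5 = [(-8u - 3)·(-15) − 69·(u - 6)] / [(-15)·(u - 6)] = 51(u + 9) / ((-15)(u - 6)).
So |(-8u - 3)/(u - 6) + 23/5| = 51|u + 9| / (15·|u − 6|).
Require δ ≤ 15/2, so |u − 6| ≥ |-15| − |u + 9| > 15 − 15/2 = 15/2.
Hence |(-8u - 3)/(u - 6) + 23/5| < 51|u + 9|/(15·(15/2)) = (34/75)|u + 9|, which is < ε once |u + 9| < (75/34)ε.
Take δ = min(15/2, (75/34)ε). Then 0 < |u + 9| < δ forces both bounds, so |(-8u - 3)/(u - 6) + 23/5| < ε.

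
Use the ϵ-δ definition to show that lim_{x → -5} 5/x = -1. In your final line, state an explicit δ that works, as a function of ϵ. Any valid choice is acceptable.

δ = min(5/2, (5/2)ϵ)

Suppose ϵ > 0. We seek δ > 0 such that 0 < |x + 5| < δ implies |5/x + 1| < ϵ.
|5/x + 1| = 5·|-5 − x|/(5·|x|) = 5|x + 5|/(5|x|).
Restrict δ ≤ 5/2. Then |x + 5| < 5/2 gives |x| > 5/2, so 5|x| > 25/2.
Then |5/x + 1| < 5|x + 5|/(25/2), which is < ϵ when |x + 5| < (5/2)ϵ.
Take δ = min(5/2, (5/2)ϵ). Then 0 < |x + 5| < δ gives both |x + 5| < 5/2 and |x + 5| < (5/2)ϵ, so |5/x + 1| < ϵ.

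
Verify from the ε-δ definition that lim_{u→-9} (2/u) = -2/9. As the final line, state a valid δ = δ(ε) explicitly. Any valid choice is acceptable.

Suppose ε > 0. We seek δ > 0 such that 0 < |u + 9| < δ implies |2/u + 2/9| < ε.
|2/u + 2/9| = 2·|-9 − u|/(9·|u|) = 2|u + 9|/(9|u|).
Require δ ≤ 9/2 so that |u| > 9 − 9/2 = 9/2, hence 9|u| > 81/2.
Then |2/u + 2/9| < 2|u + 9|/(81/2), which is < ε when |u + 9| < (81/4)ε.
Take δ = min(9/2, (81/4)ε). Then 0 < |u + 9| < δ gives both |u + 9| < 9/2 and |u + 9| < (81/4)ε, so |2/u + 2/9| < ε.

δ = min(9/2, (81/4)ε)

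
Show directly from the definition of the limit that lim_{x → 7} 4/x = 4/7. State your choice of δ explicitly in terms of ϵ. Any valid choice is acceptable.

Let ϵ > 0 be given. We seek δ > 0 such that 0 < |x − 7| < δ implies |4/x − (4/7)| < ϵ.
|4/x − (4/7)| = 4·|7 − x|/(7·|x|) = 4|x − 7|/(7|x|).
Require δ ≤ 7/2 so that |x| > 7 − 7/2 = 7/2, hence 7|x| > 49/2.
Then |4/x − (4/7)| < 4|x − 7|/(49/2), which is < ϵ when |x − 7| < (49/8)ϵ.
Take δ = min(7/2, (49/8)ϵ). Then 0 < |x − 7| < δ gives both |x − 7| < 7/2 and |x − 7| < (49/8)ϵ, so |4/x − (4/7)| < ϵ.

δ = min(7/2, (49/8)ϵ)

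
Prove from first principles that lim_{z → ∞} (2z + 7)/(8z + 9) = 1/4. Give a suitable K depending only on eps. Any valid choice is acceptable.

K = (19/32)/eps

Suppose eps > 0. We seek K > 0 such that z > K implies |(2z + 7)/(8z + 9) − (1/4)| < eps.
(2z + 7)/(8z + 9) − (1/4) = (8(2z + 7) − 2(8z + 9)) / (8(8z + 9)) = 38/(8(8z + 9)).
For z > 0 we have 8z + 9 > 8z, so |(2z + 7)/(8z + 9) − (1/4)| = 38/(8(8z + 9)) < 38/(8·8z) = (19/32)/z.
Thus |(2z + 7)/(8z + 9) − (1/4)| < eps whenever z > (19/32)/eps.
Take K = (19/32)/eps. If z > K then |(2z + 7)/(8z + 9) − (1/4)| < (19/32)/z < eps.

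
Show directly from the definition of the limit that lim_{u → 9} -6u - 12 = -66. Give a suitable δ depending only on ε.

δ = ε/6

Let ε > 0 be given. We need δ > 0 so that 0 < |u − 9| < δ implies |(-6u - 12) + 66| < ε.
|(-6u - 12) + 66| = |-6u + 54| = 6|u − 9|.
So 6|u − 9| < ε exactly when |u − 9| < ε/6.
Choosing δ = ε/6 gives |(-6u - 12) + 66| = 6|u − 9| < ε whenever |u − 9| < δ.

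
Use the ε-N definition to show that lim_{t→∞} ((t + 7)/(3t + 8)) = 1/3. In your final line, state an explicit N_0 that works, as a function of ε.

Suppose ε > 0. We seek N_0 > 0 such that t > N_0 implies |(t + 7)/(3t + 8) − (1/3)| < ε.
(t + 7)/(3t + 8) − (1/3) = (3(t + 7) − (3t + 8)) / (3(3t + 8)) = 13/(3(3t + 8)).
For t > 0 we have 3t + 8 > 3t, so |(t + 7)/(3t + 8) − (1/3)| = 13/(3(3t + 8)) < 13/(3·3t) = (13/9)/t.
Thus |(t + 7)/(3t + 8) − (1/3)| < ε whenever t > (13/9)/ε.
Take N_0 = (13/9)/ε. If t > N_0 then |(t + 7)/(3t + 8) − (1/3)| < (13/9)/t < ε.

N_0 = (13/9)/ε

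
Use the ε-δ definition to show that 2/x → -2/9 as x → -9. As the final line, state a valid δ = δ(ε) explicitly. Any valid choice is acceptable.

δ = min(9/2, (81/4)ε)

Fix ε > 0. We seek δ > 0 such that 0 < |x + 9| < δ implies |2/x + 2/9| < ε.
|2/x + 2/9| = 2·|-9 − x|/(9·|x|) = 2|x + 9|/(9|x|).
Restrict δ ≤ 9/2. Then |x + 9| < 9/2 gives |x| > 9/2, so 9|x| > 81/2.
Then |2/x + 2/9| < 2|x + 9|/(81/2), which is < ε when |x + 9| < (81/4)ε.
Take δ = min(9/2, (81/4)ε). Then 0 < |x + 9| < δ gives both |x + 9| < 9/2 and |x + 9| < (81/4)ε, so |2/x + 2/9| < ε.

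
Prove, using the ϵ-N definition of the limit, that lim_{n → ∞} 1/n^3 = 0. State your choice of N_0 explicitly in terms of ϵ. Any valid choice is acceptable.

N_0 = (1/ϵ)^{1/3}

Let ϵ > 0 be given. For n ≥ 1, |1/n^3 − 0| = 1/n^3.
1/n^3 < ϵ ⇔ n^3 > 1/ϵ ⇔ n > (1/ϵ)^{1/3}.
Take N_0 = (1/ϵ)^{1/3}. Then n > N_0 implies 1/n^3 < ϵ.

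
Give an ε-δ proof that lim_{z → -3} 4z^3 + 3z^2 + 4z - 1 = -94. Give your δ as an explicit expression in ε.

δ = min(1, ε/131)

Fix ε > 0. We want δ > 0 such that 0 < |z + 3| < δ implies |(4z^3 + 3z^2 + 4z - 1) + 94| < ε.
(4z^3 + 3z^2 + 4z - 1) + 94 = 4z^3 + 3z^2 + 4z + 93 = (z + 3)(4z^2 - 9z + 31).
So |(4z^3 + 3z^2 + 4z - 1) + 94| = |z + 3|·|4z^2 - 9z + 31|.
Assume first that |z + 3| < 1, so |z| < 4. Then |4z^2 - 9z + 31| ≤ 4·4^2 + 9·4 + 31 = 131.
Hence |(4z^3 + 3z^2 + 4z - 1) + 94| ≤ 131|z + 3| < ε provided |z + 3| < ε/131.
Choosing δ = min(1, ε/131) ensures both conditions, hence |(4z^3 + 3z^2 + 4z - 1) + 94| < ε.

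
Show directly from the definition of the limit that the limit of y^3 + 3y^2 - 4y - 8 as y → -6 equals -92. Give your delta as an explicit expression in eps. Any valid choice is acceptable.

delta = min(1, eps/84)

Suppose eps > 0. We want delta > 0 such that 0 < |y + 6| < delta implies |(y^3 + 3y^2 - 4y - 8) + 92| < eps.
(y^3 + 3y^2 - 4y - 8) + 92 = y^3 + 3y^2 - 4y + 84 = (y + 6)(y^2 - 3y + 14).
So |(y^3 + 3y^2 - 4y - 8) + 92| = |y + 6|·|y^2 - 3y + 14|.
Require delta ≤ 1. Then |y + 6| < 1 gives |y| < 7, and by the triangle inequality |y^2 - 3y + 14| ≤ 7^2 + 3·7 + 14 = 84.
Hence |(y^3 + 3y^2 - 4y - 8) + 92| ≤ 84|y + 6| < eps provided |y + 6| < eps/84.
Take delta = min(1, eps/84). Then 0 < |y + 6| < delta gives both |y + 6| < 1 and |y + 6| < eps/84, so |(y^3 + 3y^2 - 4y - 8) + 92| < eps.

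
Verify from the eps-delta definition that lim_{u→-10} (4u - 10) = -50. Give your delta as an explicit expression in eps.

delta = eps/4

Fix eps > 0. We need delta > 0 so that 0 < |u + 10| < delta implies |(4u - 10) + 50| < eps.
|(4u - 10) + 50| = |4u + 40| = 4|u + 10|.
So 4|u + 10| < eps exactly when |u + 10| < eps/4.
Take delta = eps/4. If 0 < |u + 10| < delta then |(4u - 10) + 50| = 4|u + 10| < 4·(eps/4) = eps.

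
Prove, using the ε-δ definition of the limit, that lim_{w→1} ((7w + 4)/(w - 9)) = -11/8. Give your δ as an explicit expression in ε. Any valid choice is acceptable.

Suppose ε > 0. We want δ > 0 with 0 < |w − 1| < δ ⇒ |(7w + 4)/(w - 9) + 11/8| < ε.
Combining over a common denominator, (7w + 4)/(w - 9) + 11/8 = [(7w + 4)·(-8) − 11·(w - 9)] / [(-8)·(w - 9)] = -67(w − 1) / ((-8)(w - 9)).
So |(7w + 4)/(w - 9) + 11/8| = 67|w − 1| / (8·|w − 9|).
Restrict δ ≤ 4. Then |w − 1| < 4 gives |w − 9| = |(w − 1) + (-8)| ≥ 8 − 4 = 4.
Hence |(7w + 4)/(w - 9) + 11/8| < 67|w − 1|/(8·4) = (67/32)|w − 1|, which is < ε once |w − 1| < (32/67)ε.
Take δ = min(4, (32/67)ε). Then 0 < |w − 1| < δ forces both bounds, so |(7w + 4)/(w - 9) + 11/8| < ε.

δ = min(4, (32/67)ε)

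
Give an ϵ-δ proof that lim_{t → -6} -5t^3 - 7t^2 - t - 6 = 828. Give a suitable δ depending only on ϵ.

δ = min(2, ϵ/643)

Let ϵ > 0 be given. We want δ > 0 such that 0 < |t + 6| < δ implies |(-5t^3 - 7t^2 - t - 6) − 828| < ϵ.
(-5t^3 - 7t^2 - t - 6) − 828 = -5t^3 - 7t^2 - t - 834 = (t + 6)(-5t^2 + 23t - 139).
So |(-5t^3 - 7t^2 - t - 6) − 828| = |t + 6|·|-5t^2 + 23t - 139|.
Assume first that |t + 6| < 2, so |t| < 8. Then |-5t^2 + 23t - 139| ≤ 5·8^2 + 23·8 + 139 = 643.
Hence |(-5t^3 - 7t^2 - t - 6) − 828| ≤ 643|t + 6| < ϵ provided |t + 6| < ϵ/643.
Take δ = min(2, ϵ/643). Then 0 < |t + 6| < δ gives both |t + 6| < 2 and |t + 6| < ϵ/643, so |(-5t^3 - 7t^2 - t - 6) − 828| < ϵ.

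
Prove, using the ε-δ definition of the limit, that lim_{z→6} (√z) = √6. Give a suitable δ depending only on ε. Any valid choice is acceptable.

δ = min(6, √6·ε)

Let ε > 0. We want δ > 0 such that 0 < |z − 6| < δ implies |√z − √6| < ε.
Rationalise: √z − √6 = (z − 6)/(√z + √6), so |√z − √6| = |z − 6|/(√z + √6).
Restrict δ ≤ 6 so that |z − 6| < 6 forces z > 0, and then √z + √6 > √6.
Hence |√z − √6| < |z − 6|/√6, which is < ε once |z − 6| < √6·ε.
Take δ = min(6, √6·ε). If 0 < |z − 6| < δ then z > 0 and |√z − √6| < |z − 6|/√6 < ε.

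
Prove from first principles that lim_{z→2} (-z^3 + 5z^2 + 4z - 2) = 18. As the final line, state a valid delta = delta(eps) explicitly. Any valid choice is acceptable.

Let eps > 0 be given. We want delta > 0 such that 0 < |z − 2| < delta implies |(-z^3 + 5z^2 + 4z - 2) − 18| < eps.
(-z^3 + 5z^2 + 4z - 2) − 18 = -z^3 + 5z^2 + 4z - 20 = (z − 2)(-z^2 + 3z + 10).
So |(-z^3 + 5z^2 + 4z - 2) − 18| = |z − 2|·|-z^2 + 3z + 10|.
Assume first that |z − 2| < 2, so |z| < 4. Then |-z^2 + 3z + 10| ≤ 4^2 + 3·4 + 10 = 38.
Hence |(-z^3 + 5z^2 + 4z - 2) − 18| ≤ 38|z − 2| < eps provided |z − 2| < eps/38.
Choosing delta = min(2, eps/38) ensures both conditions, hence |(-z^3 + 5z^2 + 4z - 2) − 18| < eps.

delta = min(2, eps/38)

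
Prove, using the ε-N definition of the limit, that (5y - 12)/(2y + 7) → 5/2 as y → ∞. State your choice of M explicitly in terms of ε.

M = (59/4)/ε

Let ε > 0. We seek M > 0 such that y > M implies |(5y - 12)/(2y + 7) − (5/2)| < ε.
(5y - 12)/(2y + 7) − (5/2) = (2(5y - 12) − 5(2y + 7)) / (2(2y + 7)) = -59/(2(2y + 7)).
For y > 0 we have 2y + 7 > 2y, so |(5y - 12)/(2y + 7) − (5/2)| = 59/(2(2y + 7)) < 59/(2·2y) = (59/4)/y.
Thus |(5y - 12)/(2y + 7) − (5/2)| < ε whenever y > (59/4)/ε.
Take M = (59/4)/ε. If y > M then |(5y - 12)/(2y + 7) − (5/2)| < (59/4)/y < ε.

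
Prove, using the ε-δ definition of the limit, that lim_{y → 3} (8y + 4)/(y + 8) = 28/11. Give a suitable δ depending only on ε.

Fix ε > 0. We want δ > 0 with 0 < |y − 3| < δ ⇒ |(8y + 4)/(y + 8) − (28/11)| < ε.
Combining over a common denominator, (8y + 4)/(y + 8) − (28/11) = [(8y + 4)·11 − 28·(y + 8)] / [11·(y + 8)] = 60(y − 3) / (11(y + 8)).
So |(8y + 4)/(y + 8) − (28/11)| = 60|y − 3| / (11·|y + 8|).
Restrict δ ≤ 11/2. Then |y − 3| < 11/2 gives |y + 8| = |(y − 3) + 11| ≥ 11 − 11/2 = 11/2.
Hence |(8y + 4)/(y + 8) − (28/11)| < 60|y − 3|/(11·(11/2)) = (120/121)|y − 3|, which is < ε once |y − 3| < (121/120)ε.
Take δ = min(11/2, (121/120)ε). Then 0 < |y − 3| < δ forces both bounds, so |(8y + 4)/(y + 8) − (28/11)| < ε.

δ = min(11/2, (121/120)ε)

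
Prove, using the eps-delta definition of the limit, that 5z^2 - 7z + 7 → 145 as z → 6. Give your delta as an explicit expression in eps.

Suppose eps > 0. We want delta > 0 such that 0 < |z − 6| < delta implies |(5z^2 - 7z + 7) − 145| < eps.
(5z^2 - 7z + 7) − 145 = 5z^2 - 7z - 138 = (z − 6)(5z + 23).
So |(5z^2 - 7z + 7) − 145| = |z − 6|·|5z + 23|.
Assume first that |z − 6| < 1, so |z| < 7. Then |5z + 23| ≤ 5·7 + 23 = 58.
Hence |(5z^2 - 7z + 7) − 145| ≤ 58|z − 6| < eps provided |z − 6| < eps/58.
Take delta = min(1, eps/58). Then 0 < |z − 6| < delta gives both |z − 6| < 1 and |z − 6| < eps/58, so |(5z^2 - 7z + 7) − 145| < eps.

delta = min(1, eps/58)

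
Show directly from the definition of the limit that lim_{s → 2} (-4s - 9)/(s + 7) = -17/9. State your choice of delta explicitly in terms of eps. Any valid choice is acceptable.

delta = min(9/2, (81/38)eps)

Let eps > 0 be given. We want delta > 0 with 0 < |s − 2| < delta ⇒ |(-4s - 9)/(s + 7) + 17/9| < eps.
Combining over a common denominator, (-4s - 9)/(s + 7) + 17/9 = [(-4s - 9)·9 − (-17)·(s + 7)] / [9·(s + 7)] = -19(s − 2) / (9(s + 7)).
So |(-4s - 9)/(s + 7) + 17/9| = 19|s − 2| / (9·|s + 7|).
Require delta ≤ 9/2, so |s + 7| ≥ |9| − |s − 2| > 9 − 9/2 = 9/2.
Hence |(-4s - 9)/(s + 7) + 17/9| < 19|s − 2|/(9·(9/2)) = (38/81)|s − 2|, which is < eps once |s − 2| < (81/38)eps.
Take delta = min(9/2, (81/38)eps). Then 0 < |s − 2| < delta forces both bounds, so |(-4s - 9)/(s + 7) + 17/9| < eps.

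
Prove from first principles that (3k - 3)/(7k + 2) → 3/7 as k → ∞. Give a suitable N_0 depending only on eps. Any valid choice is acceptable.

Let eps > 0 be given. For k ≥ 1, |(3k - 3)/(7k + 2) − (3/7)| = |-27|/(7(7k + 2)) = 27/(7(7k + 2)).
Since 7k + 2 ≥ 7k for k ≥ 1, this is ≤ 27/(7·7k) = (27/49)/k.
So |(3k - 3)/(7k + 2) − (3/7)| < eps whenever k > (27/49)/eps.
Take N_0 = (27/49)/eps. If k > N_0 then |(3k - 3)/(7k + 2) − (3/7)| ≤ (27/49)/k < eps.

N_0 = (27/49)/eps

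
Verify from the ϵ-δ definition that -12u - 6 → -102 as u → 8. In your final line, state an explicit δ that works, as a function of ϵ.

Let ϵ > 0 be given. We need δ > 0 so that 0 < |u − 8| < δ implies |(-12u - 6) + 102| < ϵ.
Since (-12u - 6) + 102 = -12(u − 8), we have |(-12u - 6) + 102| = 12|u − 8|.
So 12|u − 8| < ϵ exactly when |u − 8| < ϵ/12.
Choosing δ = ϵ/12 gives |(-12u - 6) + 102| = 12|u − 8| < ϵ whenever |u − 8| < δ.

δ = ϵ/12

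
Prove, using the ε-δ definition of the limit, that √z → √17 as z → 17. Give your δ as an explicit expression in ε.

Let ε > 0. We want δ > 0 such that 0 < |z − 17| < δ implies |√z − √17| < ε.
Rationalise: √z − √17 = (z − 17)/(√z + √17), so |√z − √17| = |z − 17|/(√z + √17).
Restrict δ ≤ 17 so that |z − 17| < 17 forces z > 0, and then √z + √17 > √17.
Hence |√z − √17| < |z − 17|/√17, which is < ε once |z − 17| < √17·ε.
Take δ = min(17, √17·ε). If 0 < |z − 17| < δ then z > 0 and |√z − √17| < |z − 17|/√17 < ε.

δ = min(17, √17·ε)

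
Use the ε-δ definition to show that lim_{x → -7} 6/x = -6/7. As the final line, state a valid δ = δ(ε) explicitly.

Let ε > 0 be given. We seek δ > 0 such that 0 < |x + 7| < δ implies |6/x + 6/7| < ε.
|6/x + 6/7| = 6·|-7 − x|/(7·|x|) = 6|x + 7|/(7|x|).
Require δ ≤ 7/2 so that |x| > 7 − 7/2 = 7/2, hence 7|x| > 49/2.
Then |6/x + 6/7| < 6|x + 7|/(49/2), which is < ε when |x + 7| < (49/12)ε.
Take δ = min(7/2, (49/12)ε). Then 0 < |x + 7| < δ gives both |x + 7| < 7/2 and |x + 7| < (49/12)ε, so |6/x + 6/7| < ε.

δ = min(7/2, (49/12)ε)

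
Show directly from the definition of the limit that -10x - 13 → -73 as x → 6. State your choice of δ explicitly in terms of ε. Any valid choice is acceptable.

δ = ε/10

Let ε > 0. We need δ > 0 so that 0 < |x − 6| < δ implies |(-10x - 13) + 73| < ε.
|(-10x - 13) + 73| = |-10x + 60| = 10|x − 6|.
Thus it suffices that |x − 6| < ε/10.
Take δ = ε/10. If 0 < |x − 6| < δ then |(-10x - 13) + 73| = 10|x − 6| < 10·(ε/10) = ε.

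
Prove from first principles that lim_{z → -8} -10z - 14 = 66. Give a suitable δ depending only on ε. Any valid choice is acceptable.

Let ε > 0 be given. We need δ > 0 so that 0 < |z + 8| < δ implies |(-10z - 14) − 66| < ε.
|(-10z - 14) − 66| = |-10z - 80| = 10|z + 8|.
So 10|z + 8| < ε exactly when |z + 8| < ε/10.
Take δ = ε/10. If 0 < |z + 8| < δ then |(-10z - 14) − 66| = 10|z + 8| < 10·(ε/10) = ε.

δ = ε/10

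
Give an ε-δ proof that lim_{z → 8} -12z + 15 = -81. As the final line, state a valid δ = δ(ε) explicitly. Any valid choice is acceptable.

δ = ε/12

Fix ε > 0. We need δ > 0 so that 0 < |z − 8| < δ implies |(-12z + 15) + 81| < ε.
|(-12z + 15) + 81| = |-12z + 96| = 12|z − 8|.
Thus it suffices that |z − 8| < ε/12.
Take δ = ε/12. If 0 < |z − 8| < δ then |(-12z + 15) + 81| = 12|z − 8| < 12·(ε/12) = ε.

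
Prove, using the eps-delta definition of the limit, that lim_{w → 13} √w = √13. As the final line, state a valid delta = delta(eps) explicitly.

delta = min(13, √13·eps)

Let eps > 0. We want delta > 0 such that 0 < |w − 13| < delta implies |√w − √13| < eps.
Multiplying by the conjugate, |√w − √13| = |w − 13|/(√w + √13).
Restrict delta ≤ 13 so that |w − 13| < 13 forces w > 0, and then √w + √13 > √13.
Hence |√w − √13| < |w − 13|/√13, which is < eps once |w − 13| < √13·eps.
Take delta = min(13, √13·eps). If 0 < |w − 13| < delta then w > 0 and |√w − √13| < |w − 13|/√13 < eps.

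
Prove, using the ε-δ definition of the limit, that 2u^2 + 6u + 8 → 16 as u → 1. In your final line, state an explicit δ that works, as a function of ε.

δ = min(2, ε/14)

Let ε > 0 be given. We want δ > 0 such that 0 < |u − 1| < δ implies |(2u^2 + 6u + 8) − 16| < ε.
(2u^2 + 6u + 8) − 16 = 2u^2 + 6u - 8 = (u − 1)(2u + 8).
So |(2u^2 + 6u + 8) − 16| = |u − 1|·|2u + 8|.
Assume first that |u − 1| < 2, so |u| < 3. Then |2u + 8| ≤ 2·3 + 8 = 14.
Hence |(2u^2 + 6u + 8) − 16| ≤ 14|u − 1| < ε provided |u − 1| < ε/14.
Choosing δ = min(2, ε/14) ensures both conditions, hence |(2u^2 + 6u + 8) − 16| < ε.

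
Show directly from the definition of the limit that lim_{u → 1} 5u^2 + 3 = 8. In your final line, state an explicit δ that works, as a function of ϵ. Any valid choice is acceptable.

δ = min(1, ϵ/15)

Fix ϵ > 0. We want δ > 0 such that 0 < |u − 1| < δ implies |(5u^2 + 3) − 8| < ϵ.
(5u^2 + 3) − 8 = 5u^2 - 5 = (u − 1)(5u + 5).
So |(5u^2 + 3) − 8| = |u − 1|·|5u + 5|.
Require δ ≤ 1. Then |u − 1| < 1 gives |u| < 2, and by the triangle inequality |5u + 5| ≤ 5·2 + 5 = 15.
Hence |(5u^2 + 3) − 8| ≤ 15|u − 1| < ϵ provided |u − 1| < ϵ/15.
Choosing δ = min(1, ϵ/15) ensures both conditions, hence |(5u^2 + 3) − 8| < ϵ.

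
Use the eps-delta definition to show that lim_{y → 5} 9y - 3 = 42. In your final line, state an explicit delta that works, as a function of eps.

Let eps > 0 be given. We need delta > 0 so that 0 < |y − 5| < delta implies |(9y - 3) − 42| < eps.
Since (9y - 3) − 42 = 9(y − 5), we have |(9y - 3) − 42| = 9|y − 5|.
Thus it suffices that |y − 5| < eps/9.
Take delta = eps/9. If 0 < |y − 5| < delta then |(9y - 3) − 42| = 9|y − 5| < 9·(eps/9) = eps.

delta = eps/9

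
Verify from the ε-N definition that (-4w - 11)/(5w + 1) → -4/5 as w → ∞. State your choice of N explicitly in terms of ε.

Let ε > 0. We seek N > 0 such that w > N implies |(-4w - 11)/(5w + 1) + 4/5| < ε.
(-4w - 11)/(5w + 1) + 4/5 = (5(-4w - 11) − (-4)(5w + 1)) / (5(5w + 1)) = -51/(5(5w + 1)).
For w > 0 we have 5w + 1 > 5w, so |(-4w - 11)/(5w + 1) + 4/5| = 51/(5(5w + 1)) < 51/(5·5w) = (51/25)/w.
Thus |(-4w - 11)/(5w + 1) + 4/5| < ε whenever w > (51/25)/ε.
Take N = (51/25)/ε. If w > N then |(-4w - 11)/(5w + 1) + 4/5| < (51/25)/w < ε.

N = (51/25)/ε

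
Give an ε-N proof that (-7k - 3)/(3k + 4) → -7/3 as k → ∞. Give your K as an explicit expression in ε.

Let ε > 0 be given. For k ≥ 1, |(-7k - 3)/(3k + 4) + 7/3| = |19|/(3(3k + 4)) = 19/(3(3k + 4)).
Since 3k + 4 ≥ 3k for k ≥ 1, this is ≤ 19/(3·3k) = (19/9)/k.
So |(-7k - 3)/(3k + 4) + 7/3| < ε whenever k > (19/9)/ε.
Take K = (19/9)/ε. If k > K then |(-7k - 3)/(3k + 4) + 7/3| ≤ (19/9)/k < ε.

K = (19/9)/ε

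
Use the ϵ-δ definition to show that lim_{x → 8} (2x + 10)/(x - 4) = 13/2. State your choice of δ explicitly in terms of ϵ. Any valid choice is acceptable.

Let ϵ > 0 be given. We want δ > 0 with 0 < |x − 8| < δ ⇒ |(2x + 10)/(x - 4) − (13/2)| < ϵ.
Combining over a common denominator, (2x + 10)/(x - 4) − (13/2) = [(2x + 10)·4 − 26·(x - 4)] / [4·(x - 4)] = -18(x − 8) / (4(x - 4)).
So |(2x + 10)/(x - 4) − (13/2)| = 18|x − 8| / (4·|x − 4|).
Require δ ≤ 2, so |x − 4| ≥ |4| − |x − 8| > 4 − 2 = 2.
Hence |(2x + 10)/(x - 4) − (13/2)| < 18|x − 8|/(4·2) = (9/4)|x − 8|, which is < ϵ once |x − 8| < (4/9)ϵ.
Take δ = min(2, (4/9)ϵ). Then 0 < |x − 8| < δ forces both bounds, so |(2x + 10)/(x - 4) − (13/2)| < ϵ.

δ = min(2, (4/9)ϵ)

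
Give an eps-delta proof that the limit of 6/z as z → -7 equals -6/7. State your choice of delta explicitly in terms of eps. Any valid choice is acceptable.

Suppose eps > 0. We seek delta > 0 such that 0 < |z + 7| < delta implies |6/z + 6/7| < eps.
|6/z + 6/7| = 6·|-7 − z|/(7·|z|) = 6|z + 7|/(7|z|).
Require delta ≤ 7/2 so that |z| > 7 − 7/2 = 7/2, hence 7|z| > 49/2.
Then |6/z + 6/7| < 6|z + 7|/(49/2), which is < eps when |z + 7| < (49/12)eps.
Take delta = min(7/2, (49/12)eps). Then 0 < |z + 7| < delta gives both |z + 7| < 7/2 and |z + 7| < (49/12)eps, so |6/z + 6/7| < eps.

delta = min(7/2, (49/12)eps)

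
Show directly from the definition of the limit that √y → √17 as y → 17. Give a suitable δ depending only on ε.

δ = min(17, √17·ε)

Fix ε > 0. We want δ > 0 such that 0 < |y − 17| < δ implies |√y − √17| < ε.
Multiplying by the conjugate, |√y − √17| = |y − 17|/(√y + √17).
Restrict δ ≤ 17 so that |y − 17| < 17 forces y > 0, and then √y + √17 > √17.
Hence |√y − √17| < |y − 17|/√17, which is < ε once |y − 17| < √17·ε.
Take δ = min(17, √17·ε). If 0 < |y − 17| < δ then y > 0 and |√y − √17| < |y − 17|/√17 < ε.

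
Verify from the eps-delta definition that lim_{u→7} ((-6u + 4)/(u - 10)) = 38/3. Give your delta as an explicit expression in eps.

Let eps > 0 be given. We want delta > 0 with 0 < |u − 7| < delta ⇒ |(-6u + 4)/(u - 10) − (38/3)| < eps.
Combining over a common denominator, (-6u + 4)/(u - 10) − (38/3) = [(-6u + 4)·(-3) − (-38)·(u - 10)] / [(-3)·(u - 10)] = 56(u − 7) / ((-3)(u - 10)).
So |(-6u + 4)/(u - 10) − (38/3)| = 56|u − 7| / (3·|u − 10|).
Require delta ≤ 3/2, so |u − 10| ≥ |-3| − |u − 7| > 3 − 3/2 = 3/2.
Hence |(-6u + 4)/(u - 10) − (38/3)| < 56|u − 7|/(3·(3/2)) = (112/9)|u − 7|, which is < eps once |u − 7| < (9/112)eps.
Take delta = min(3/2, (9/112)eps). Then 0 < |u − 7| < delta forces both bounds, so |(-6u + 4)/(u - 10) − (38/3)| < eps.

delta = min(3/2, (9/112)eps)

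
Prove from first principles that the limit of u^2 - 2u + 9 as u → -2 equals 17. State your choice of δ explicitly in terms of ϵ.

δ = min(1, ϵ/7)

Let ϵ > 0 be given. We want δ > 0 such that 0 < |u + 2| < δ implies |(u^2 - 2u + 9) − 17| < ϵ.
(u^2 - 2u + 9) − 17 = u^2 - 2u - 8 = (u + 2)(u - 4).
So |(u^2 - 2u + 9) − 17| = |u + 2|·|u - 4|.
Require δ ≤ 1. Then |u + 2| < 1 gives |u| < 3, and by the triangle inequality |u - 4| ≤ 3 + 4 = 7.
Hence |(u^2 - 2u + 9) − 17| ≤ 7|u + 2| < ϵ provided |u + 2| < ϵ/7.
Take δ = min(1, ϵ/7). Then 0 < |u + 2| < δ gives both |u + 2| < 1 and |u + 2| < ϵ/7, so |(u^2 - 2u + 9) − 17| < ϵ.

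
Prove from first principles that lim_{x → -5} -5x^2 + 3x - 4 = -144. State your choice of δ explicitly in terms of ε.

Let ε > 0. We want δ > 0 such that 0 < |x + 5| < δ implies |(-5x^2 + 3x - 4) + 144| < ε.
(-5x^2 + 3x - 4) + 144 = -5x^2 + 3x + 140 = (x + 5)(-5x + 28).
So |(-5x^2 + 3x - 4) + 144| = |x + 5|·|-5x + 28|.
Require δ ≤ 1. Then |x + 5| < 1 gives |x| < 6, and by the triangle inequality |-5x + 28| ≤ 5·6 + 28 = 58.
Hence |(-5x^2 + 3x - 4) + 144| ≤ 58|x + 5| < ε provided |x + 5| < ε/58.
Take δ = min(1, ε/58). Then 0 < |x + 5| < δ gives both |x + 5| < 1 and |x + 5| < ε/58, so |(-5x^2 + 3x - 4) + 144| < ε.

δ = min(1, ε/58)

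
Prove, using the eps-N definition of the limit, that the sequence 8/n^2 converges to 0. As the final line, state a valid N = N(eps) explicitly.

N = (8/eps)^{1/2}

Let eps > 0 be given. For n ≥ 1, |8/n^2 − 0| = 8/n^2.
8/n^2 < eps ⇔ n^2 > 8/eps ⇔ n > (8/eps)^{1/2}.
Take N = (8/eps)^{1/2}. Then n > N implies 8/n^2 < eps.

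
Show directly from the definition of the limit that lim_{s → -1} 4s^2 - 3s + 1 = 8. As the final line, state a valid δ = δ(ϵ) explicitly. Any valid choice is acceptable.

δ = min(1, ϵ/15)

Let ϵ > 0. We want δ > 0 such that 0 < |s + 1| < δ implies |(4s^2 - 3s + 1) − 8| < ϵ.
(4s^2 - 3s + 1) − 8 = 4s^2 - 3s - 7 = (s + 1)(4s - 7).
So |(4s^2 - 3s + 1) − 8| = |s + 1|·|4s - 7|.
Require δ ≤ 1. Then |s + 1| < 1 gives |s| < 2, and by the triangle inequality |4s - 7| ≤ 4·2 + 7 = 15.
Hence |(4s^2 - 3s + 1) − 8| ≤ 15|s + 1| < ϵ provided |s + 1| < ϵ/15.
Take δ = min(1, ϵ/15). Then 0 < |s + 1| < δ gives both |s + 1| < 1 and |s + 1| < ϵ/15, so |(4s^2 - 3s + 1) − 8| < ϵ.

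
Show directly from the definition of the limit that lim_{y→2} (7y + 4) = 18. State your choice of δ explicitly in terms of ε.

δ = ε/7

Let ε > 0 be given. We need δ > 0 so that 0 < |y − 2| < δ implies |(7y + 4) − 18| < ε.
Since (7y + 4) − 18 = 7(y − 2), we have |(7y + 4) − 18| = 7|y − 2|.
So 7|y − 2| < ε exactly when |y − 2| < ε/7.
Take δ = ε/7. If 0 < |y − 2| < δ then |(7y + 4) − 18| = 7|y − 2| < 7·(ε/7) = ε.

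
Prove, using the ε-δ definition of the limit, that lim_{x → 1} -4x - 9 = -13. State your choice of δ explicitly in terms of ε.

Let ε > 0. We need δ > 0 so that 0 < |x − 1| < δ implies |(-4x - 9) + 13| < ε.
Since (-4x - 9) + 13 = -4(x − 1), we have |(-4x - 9) + 13| = 4|x − 1|.
Thus it suffices that |x − 1| < ε/4.
Take δ = ε/4. If 0 < |x − 1| < δ then |(-4x - 9) + 13| = 4|x − 1| < 4·(ε/4) = ε.

δ = ε/4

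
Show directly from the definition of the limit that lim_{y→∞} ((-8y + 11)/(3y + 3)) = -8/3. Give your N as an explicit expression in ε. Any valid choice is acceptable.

Suppose ε > 0. We seek N > 0 such that y > N implies |(-8y + 11)/(3y + 3) + 8/3| < ε.
(-8y + 11)/(3y + 3) + 8/3 = (3(-8y + 11) − (-8)(3y + 3)) / (3(3y + 3)) = 57/(3(3y + 3)).
For y > 0 we have 3y + 3 > 3y, so |(-8y + 11)/(3y + 3) + 8/3| = 57/(3(3y + 3)) < 57/(3·3y) = (19/3)/y.
Thus |(-8y + 11)/(3y + 3) + 8/3| < ε whenever y > (19/3)/ε.
Take N = (19/3)/ε. If y > N then |(-8y + 11)/(3y + 3) + 8/3| < (19/3)/y < ε.

N = (19/3)/ε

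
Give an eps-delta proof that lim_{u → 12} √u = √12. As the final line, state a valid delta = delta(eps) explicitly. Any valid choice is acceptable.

Let eps > 0 be given. We want delta > 0 such that 0 < |u − 12| < delta implies |√u − √12| < eps.
Rationalise: √u − √12 = (u − 12)/(√u + √12), so |√u − √12| = |u − 12|/(√u + √12).
Restrict delta ≤ 12 so that |u − 12| < 12 forces u > 0, and then √u + √12 > √12.
Hence |√u − √12| < |u − 12|/√12, which is < eps once |u − 12| < √12·eps.
Take delta = min(12, √12·eps). If 0 < |u − 12| < delta then u > 0 and |√u − √12| < |u − 12|/√12 < eps.

delta = min(12, √12·eps)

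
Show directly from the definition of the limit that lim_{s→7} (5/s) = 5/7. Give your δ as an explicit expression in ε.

Let ε > 0. We seek δ > 0 such that 0 < |s − 7| < δ implies |5/s − (5/7)| < ε.
|5/s − (5/7)| = 5·|7 − s|/(7·|s|) = 5|s − 7|/(7|s|).
Restrict δ ≤ 7/2. Then |s − 7| < 7/2 gives |s| > 7/2, so 7|s| > 49/2.
Then |5/s − (5/7)| < 5|s − 7|/(49/2), which is < ε when |s − 7| < (49/10)ε.
Take δ = min(7/2, (49/10)ε). Then 0 < |s − 7| < δ gives both |s − 7| < 7/2 and |s − 7| < (49/10)ε, so |5/s − (5/7)| < ε.

δ = min(7/2, (49/10)ε)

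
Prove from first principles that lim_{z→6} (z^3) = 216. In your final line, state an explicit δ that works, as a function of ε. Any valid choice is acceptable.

Suppose ε > 0. We seek δ > 0 with 0 < |z − 6| < δ ⇒ |z^3 − 216| < ε.
Factor: z^3 − 216 = (z − 6)(z^2 + 6z + 36), so |z^3 − 216| = |z − 6|·|z^2 + 6z + 36|.
Impose δ ≤ 1 so that |z| < 7; then |z^2 + 6z + 36| ≤ 127.
Hence |z^3 − 216| ≤ 127|z − 6|, which is < ε once |z − 6| < ε/127.
Take δ = min(1, ε/127). If 0 < |z − 6| < δ then both bounds hold and |z^3 − 216| ≤ 127|z − 6| < 127·(ε/127) = ε.

δ = min(1, ε/127)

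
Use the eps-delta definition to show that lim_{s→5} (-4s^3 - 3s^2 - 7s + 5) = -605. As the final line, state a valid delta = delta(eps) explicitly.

Let eps > 0 be given. We want delta > 0 such that 0 < |s − 5| < delta implies |(-4s^3 - 3s^2 - 7s + 5) + 605| < eps.
(-4s^3 - 3s^2 - 7s + 5) + 605 = -4s^3 - 3s^2 - 7s + 610 = (s − 5)(-4s^2 - 23s - 122).
So |(-4s^3 - 3s^2 - 7s + 5) + 605| = |s − 5|·|-4s^2 - 23s - 122|.
Assume first that |s − 5| < 2, so |s| < 7. Then |-4s^2 - 23s - 122| ≤ 4·7^2 + 23·7 + 122 = 479.
Hence |(-4s^3 - 3s^2 - 7s + 5) + 605| ≤ 479|s − 5| < eps provided |s − 5| < eps/479.
Take delta = min(2, eps/479). Then 0 < |s − 5| < delta gives both |s − 5| < 2 and |s − 5| < eps/479, so |(-4s^3 - 3s^2 - 7s + 5) + 605| < eps.

delta = min(2, eps/479)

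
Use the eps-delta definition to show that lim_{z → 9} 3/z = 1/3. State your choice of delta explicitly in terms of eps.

delta = min(9/2, (27/2)eps)

Suppose eps > 0. We seek delta > 0 such that 0 < |z − 9| < delta implies |3/z − (1/3)| < eps.
|3/z − (1/3)| = 3·|9 − z|/(9·|z|) = 3|z − 9|/(9|z|).
Require delta ≤ 9/2 so that |z| > 9 − 9/2 = 9/2, hence 9|z| > 81/2.
Then |3/z − (1/3)| < 3|z − 9|/(81/2), which is < eps when |z − 9| < (27/2)eps.
Take delta = min(9/2, (27/2)eps). Then 0 < |z − 9| < delta gives both |z − 9| < 9/2 and |z − 9| < (27/2)eps, so |3/z − (1/3)| < eps.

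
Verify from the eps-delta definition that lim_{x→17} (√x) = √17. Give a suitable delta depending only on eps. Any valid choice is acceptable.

Let eps > 0. We want delta > 0 such that 0 < |x − 17| < delta implies |√x − √17| < eps.
Multiplying by the conjugate, |√x − √17| = |x − 17|/(√x + √17).
Restrict delta ≤ 17 so that |x − 17| < 17 forces x > 0, and then √x + √17 > √17.
Hence |√x − √17| < |x − 17|/√17, which is < eps once |x − 17| < √17·eps.
Take delta = min(17, √17·eps). If 0 < |x − 17| < delta then x > 0 and |√x − √17| < |x − 17|/√17 < eps.

delta = min(17, √17·eps)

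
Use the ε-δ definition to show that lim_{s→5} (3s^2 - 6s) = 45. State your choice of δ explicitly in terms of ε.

δ = min(2, ε/30)

Fix ε > 0. We want δ > 0 such that 0 < |s − 5| < δ implies |(3s^2 - 6s) − 45| < ε.
(3s^2 - 6s) − 45 = 3s^2 - 6s - 45 = (s − 5)(3s + 9).
So |(3s^2 - 6s) − 45| = |s − 5|·|3s + 9|.
Require δ ≤ 2. Then |s − 5| < 2 gives |s| < 7, and by the triangle inequality |3s + 9| ≤ 3·7 + 9 = 30.
Hence |(3s^2 - 6s) − 45| ≤ 30|s − 5| < ε provided |s − 5| < ε/30.
Take δ = min(2, ε/30). Then 0 < |s − 5| < δ gives both |s − 5| < 2 and |s − 5| < ε/30, so |(3s^2 - 6s) − 45| < ε.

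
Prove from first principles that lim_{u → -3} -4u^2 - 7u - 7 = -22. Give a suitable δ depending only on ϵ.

δ = min(1, ϵ/21)

Let ϵ > 0. We want δ > 0 such that 0 < |u + 3| < δ implies |(-4u^2 - 7u - 7) + 22| < ϵ.
(-4u^2 - 7u - 7) + 22 = -4u^2 - 7u + 15 = (u + 3)(-4u + 5).
So |(-4u^2 - 7u - 7) + 22| = |u + 3|·|-4u + 5|.
Require δ ≤ 1. Then |u + 3| < 1 gives |u| < 4, and by the triangle inequality |-4u + 5| ≤ 4·4 + 5 = 21.
Hence |(-4u^2 - 7u - 7) + 22| ≤ 21|u + 3| < ϵ provided |u + 3| < ϵ/21.
Choosing δ = min(1, ϵ/21) ensures both conditions, hence |(-4u^2 - 7u - 7) + 22| < ϵ.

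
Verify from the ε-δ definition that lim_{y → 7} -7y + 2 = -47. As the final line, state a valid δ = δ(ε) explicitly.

Suppose ε > 0. We need δ > 0 so that 0 < |y − 7| < δ implies |(-7y + 2) + 47| < ε.
Since (-7y + 2) + 47 = -7(y − 7), we have |(-7y + 2) + 47| = 7|y − 7|.
Thus it suffices that |y − 7| < ε/7.
Choosing δ = ε/7 gives |(-7y + 2) + 47| = 7|y − 7| < ε whenever |y − 7| < δ.

δ = ε/7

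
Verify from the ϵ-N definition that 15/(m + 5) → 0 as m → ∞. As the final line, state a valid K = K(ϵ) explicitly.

Let ϵ > 0. For m ≥ 1, |15/(m + 5) − 0| = 15/(m + 5) ≤ 15/m.
We need 15/m < ϵ, i.e. m > 15/ϵ.
Take K = 15/ϵ. If m > K then |15/(m + 5)| ≤ 15/m < ϵ.

K = 15/ϵ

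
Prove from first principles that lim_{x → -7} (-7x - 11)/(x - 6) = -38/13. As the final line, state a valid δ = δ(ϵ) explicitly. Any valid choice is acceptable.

δ = min(13/2, (169/106)ϵ)

Suppose ϵ > 0. We want δ > 0 with 0 < |x + 7| < δ ⇒ |(-7x - 11)/(x - 6) + 38/13| < ϵ.
Combining over a common denominator, (-7x - 11)/(x - 6) + 38/13 = [(-7x - 11)·(-13) − 38·(x - 6)] / [(-13)·(x - 6)] = 53(x + 7) / ((-13)(x - 6)).
So |(-7x - 11)/(x - 6) + 38/13| = 53|x + 7| / (13·|x − 6|).
Restrict δ ≤ 13/2. Then |x + 7| < 13/2 gives |x − 6| = |(x + 7) + (-13)| ≥ 13 − 13/2 = 13/2.
Hence |(-7x - 11)/(x - 6) + 38/13| < 53|x + 7|/(13·(13/2)) = (106/169)|x + 7|, which is < ϵ once |x + 7| < (169/106)ϵ.
Take δ = min(13/2, (169/106)ϵ). Then 0 < |x + 7| < δ forces both bounds, so |(-7x - 11)/(x - 6) + 38/13| < ϵ.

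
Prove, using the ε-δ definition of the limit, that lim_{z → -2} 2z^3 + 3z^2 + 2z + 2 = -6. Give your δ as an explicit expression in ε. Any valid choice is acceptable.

Let ε > 0 be given. We want δ > 0 such that 0 < |z + 2| < δ implies |(2z^3 + 3z^2 + 2z + 2) + 6| < ε.
(2z^3 + 3z^2 + 2z + 2) + 6 = 2z^3 + 3z^2 + 2z + 8 = (z + 2)(2z^2 - z + 4).
So |(2z^3 + 3z^2 + 2z + 2) + 6| = |z + 2|·|2z^2 - z + 4|.
Require δ ≤ 1. Then |z + 2| < 1 gives |z| < 3, and by the triangle inequality |2z^2 - z + 4| ≤ 2·3^2 + 3 + 4 = 25.
Hence |(2z^3 + 3z^2 + 2z + 2) + 6| ≤ 25|z + 2| < ε provided |z + 2| < ε/25.
Choosing δ = min(1, ε/25) ensures both conditions, hence |(2z^3 + 3z^2 + 2z + 2) + 6| < ε.

δ = min(1, ε/25)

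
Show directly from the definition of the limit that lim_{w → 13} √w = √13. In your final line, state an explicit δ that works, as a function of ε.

Let ε > 0 be given. We want δ > 0 such that 0 < |w − 13| < δ implies |√w − √13| < ε.
Rationalise: √w − √13 = (w − 13)/(√w + √13), so |√w − √13| = |w − 13|/(√w + √13).
Restrict δ ≤ 13 so that |w − 13| < 13 forces w > 0, and then √w + √13 > √13.
Hence |√w − √13| < |w − 13|/√13, which is < ε once |w − 13| < √13·ε.
Take δ = min(13, √13·ε). If 0 < |w − 13| < δ then w > 0 and |√w − √13| < |w − 13|/√13 < ε.

δ = min(13, √13·ε)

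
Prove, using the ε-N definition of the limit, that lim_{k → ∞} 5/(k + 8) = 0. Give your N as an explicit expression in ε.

N = 5/ε

Suppose ε > 0. For k ≥ 1, |5/(k + 8) − 0| = 5/(k + 8) ≤ 5/k.
We need 5/k < ε, i.e. k > 5/ε.
Take N = 5/ε. If k > N then |5/(k + 8)| ≤ 5/k < ε.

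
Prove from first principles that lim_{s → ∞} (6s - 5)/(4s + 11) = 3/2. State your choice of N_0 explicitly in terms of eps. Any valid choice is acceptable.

Suppose eps > 0. We seek N_0 > 0 such that s > N_0 implies |(6s - 5)/(4s + 11) − (3/2)| < eps.
(6s - 5)/(4s + 11) − (3/2) = (4(6s - 5) − 6(4s + 11)) / (4(4s + 11)) = -86/(4(4s + 11)).
For s > 0 we have 4s + 11 > 4s, so |(6s - 5)/(4s + 11) − (3/2)| = 86/(4(4s + 11)) < 86/(4·4s) = (43/8)/s.
Thus |(6s - 5)/(4s + 11) − (3/2)| < eps whenever s > (43/8)/eps.
Take N_0 = (43/8)/eps. If s > N_0 then |(6s - 5)/(4s + 11) − (3/2)| < (43/8)/s < eps.

N_0 = (43/8)/eps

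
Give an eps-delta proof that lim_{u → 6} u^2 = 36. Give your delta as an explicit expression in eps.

Fix eps > 0. We seek delta > 0 with 0 < |u − 6| < delta ⇒ |u^2 − 36| < eps.
Factor: u^2 − 36 = (u − 6)(u + 6), so |u^2 − 36| = |u − 6|·|u + 6|.
Impose delta ≤ 2 so that |u| < 8; then |u + 6| ≤ 14.
Hence |u^2 − 36| ≤ 14|u − 6|, which is < eps once |u − 6| < eps/14.
Take delta = min(2, eps/14). If 0 < |u − 6| < delta then both bounds hold and |u^2 − 36| ≤ 14|u − 6| < 14·(eps/14) = eps.

delta = min(2, eps/14)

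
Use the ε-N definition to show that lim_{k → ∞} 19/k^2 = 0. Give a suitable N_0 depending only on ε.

N_0 = (19/ε)^{1/2}

Let ε > 0. For k ≥ 1, |19/k^2 − 0| = 19/k^2.
19/k^2 < ε ⇔ k^2 > 19/ε ⇔ k > (19/ε)^{1/2}.
Take N_0 = (19/ε)^{1/2}. Then k > N_0 implies 19/k^2 < ε.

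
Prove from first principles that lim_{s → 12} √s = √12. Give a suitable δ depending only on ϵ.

Let ϵ > 0 be given. We want δ > 0 such that 0 < |s − 12| < δ implies |√s − √12| < ϵ.
Multiplying by the conjugate, |√s − √12| = |s − 12|/(√s + √12).
Restrict δ ≤ 12 so that |s − 12| < 12 forces s > 0, and then √s + √12 > √12.
Hence |√s − √12| < |s − 12|/√12, which is < ϵ once |s − 12| < √12·ϵ.
Take δ = min(12, √12·ϵ). If 0 < |s − 12| < δ then s > 0 and |√s − √12| < |s − 12|/√12 < ϵ.

δ = min(12, √12·ϵ)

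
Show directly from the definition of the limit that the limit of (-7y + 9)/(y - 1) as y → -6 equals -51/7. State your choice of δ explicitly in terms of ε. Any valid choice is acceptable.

δ = min(7/2, (49/4)ε)

Suppose ε > 0. We want δ > 0 with 0 < |y + 6| < δ ⇒ |(-7y + 9)/(y - 1) + 51/7| < ε.
Combining over a common denominator, (-7y + 9)/(y - 1) + 51/7 = [(-7y + 9)·(-7) − 51·(y - 1)] / [(-7)·(y - 1)] = -2(y + 6) / ((-7)(y - 1)).
So |(-7y + 9)/(y - 1) + 51/7| = 2|y + 6| / (7·|y − 1|).
Restrict δ ≤ 7/2. Then |y + 6| < 7/2 gives |y − 1| = |(y + 6) + (-7)| ≥ 7 − 7/2 = 7/2.
Hence |(-7y + 9)/(y - 1) + 51/7| < 2|y + 6|/(7·(7/2)) = (4/49)|y + 6|, which is < ε once |y + 6| < (49/4)ε.
Take δ = min(7/2, (49/4)ε). Then 0 < |y + 6| < δ forces both bounds, so |(-7y + 9)/(y - 1) + 51/7| < ε.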